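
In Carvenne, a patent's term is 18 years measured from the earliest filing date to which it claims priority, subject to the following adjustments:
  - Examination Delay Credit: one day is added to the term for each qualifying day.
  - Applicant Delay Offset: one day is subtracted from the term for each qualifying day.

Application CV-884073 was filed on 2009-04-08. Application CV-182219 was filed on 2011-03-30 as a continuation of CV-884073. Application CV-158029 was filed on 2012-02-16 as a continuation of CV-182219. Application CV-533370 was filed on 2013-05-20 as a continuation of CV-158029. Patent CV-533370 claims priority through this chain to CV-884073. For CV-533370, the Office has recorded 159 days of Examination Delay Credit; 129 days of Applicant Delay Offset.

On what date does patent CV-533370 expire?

Earliest priority filing: 8 April 2009.
Base term: 8 April 2009 + 18 years → 8 April 2027.
Examination Delay Credit: +159 days → 14 September 2027.
Applicant Delay Offset: −129 days → 8 May 2027.

May 8, 2027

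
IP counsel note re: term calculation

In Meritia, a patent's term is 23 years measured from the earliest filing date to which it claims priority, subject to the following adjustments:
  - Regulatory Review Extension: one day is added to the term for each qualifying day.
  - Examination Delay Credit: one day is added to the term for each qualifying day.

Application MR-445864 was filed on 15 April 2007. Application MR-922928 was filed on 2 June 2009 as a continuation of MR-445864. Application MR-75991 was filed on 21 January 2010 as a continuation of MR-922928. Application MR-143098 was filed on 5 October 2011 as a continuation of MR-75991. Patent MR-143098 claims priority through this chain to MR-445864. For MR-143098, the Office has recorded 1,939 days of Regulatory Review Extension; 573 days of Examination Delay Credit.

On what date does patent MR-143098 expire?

Earliest priority filing: 15 April 2007.
Base term: 15 April 2007 + 23 years → 15 April 2030.
Regulatory Review Extension: +1939 days → 6 August 2035.
Examination Delay Credit: +573 days → 1 March 2037.

2037-03-01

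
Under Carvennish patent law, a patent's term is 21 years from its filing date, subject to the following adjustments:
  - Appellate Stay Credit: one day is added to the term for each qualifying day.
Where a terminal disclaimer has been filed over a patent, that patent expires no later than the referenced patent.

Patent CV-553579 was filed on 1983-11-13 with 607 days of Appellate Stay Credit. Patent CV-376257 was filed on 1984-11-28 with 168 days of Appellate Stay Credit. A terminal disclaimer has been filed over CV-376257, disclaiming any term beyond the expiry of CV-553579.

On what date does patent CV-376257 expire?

2006-05-15

Natural term of CV-376257:
  Base: filing + 21 years → 28 November 2005.
  Appellate Stay Credit: +168 days → 15 May 2006.
Expiry of referenced patent CV-553579:
  Base: filing + 21 years → 13 November 2004.
  Appellate Stay Credit: +607 days → 13 July 2006.
Terminal disclaimer: CV-376257 expires on the earlier of 15 May 2006 and 13 July 2006.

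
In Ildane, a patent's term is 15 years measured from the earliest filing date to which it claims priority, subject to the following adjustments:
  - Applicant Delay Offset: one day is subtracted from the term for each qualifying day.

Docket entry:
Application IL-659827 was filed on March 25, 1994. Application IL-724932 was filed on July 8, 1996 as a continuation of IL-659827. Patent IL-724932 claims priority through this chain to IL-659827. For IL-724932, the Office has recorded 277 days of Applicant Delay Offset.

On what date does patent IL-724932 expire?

2008-06-21

Earliest priority filing: 25 March 1994.
Base term: 25 March 1994 + 15 years → 25 March 2009.
Applicant Delay Offset: −277 days → 21 June 2008.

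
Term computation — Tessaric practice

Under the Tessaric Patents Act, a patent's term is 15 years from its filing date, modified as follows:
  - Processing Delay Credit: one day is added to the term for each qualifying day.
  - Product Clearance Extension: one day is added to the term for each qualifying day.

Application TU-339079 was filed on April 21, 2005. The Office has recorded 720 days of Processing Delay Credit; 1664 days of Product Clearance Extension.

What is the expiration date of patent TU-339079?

Base term: filing date + 15 years → 21 April 2020.
Processing Delay Credit: +720 days → 11 April 2022.
Product Clearance Extension: +1664 days → 31 October 2026.

October 31, 2026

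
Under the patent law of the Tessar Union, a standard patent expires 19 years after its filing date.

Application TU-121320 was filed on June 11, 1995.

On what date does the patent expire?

Filing date + 19 years → 11 June 2014.

June 11, 2014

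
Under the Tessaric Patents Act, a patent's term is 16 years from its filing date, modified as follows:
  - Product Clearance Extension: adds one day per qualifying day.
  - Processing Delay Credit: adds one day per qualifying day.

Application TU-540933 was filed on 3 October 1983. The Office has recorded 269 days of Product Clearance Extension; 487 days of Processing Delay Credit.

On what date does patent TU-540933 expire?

October 28, 2001

Base term: filing date + 16 years → 3 October 1999.
Product Clearance Extension: +269 days → 28 June 2000.
Processing Delay Credit: +487 days → 28 October 2001.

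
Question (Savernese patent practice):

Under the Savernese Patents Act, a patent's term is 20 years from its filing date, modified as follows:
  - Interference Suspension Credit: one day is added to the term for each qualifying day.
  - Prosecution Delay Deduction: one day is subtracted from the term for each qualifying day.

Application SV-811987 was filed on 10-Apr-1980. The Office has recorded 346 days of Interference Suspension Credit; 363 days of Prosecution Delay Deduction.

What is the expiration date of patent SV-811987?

Base term: filing date + 20 years → 10 April 2000.
Interference Suspension Credit: +346 days → 22 March 2001.
Prosecution Delay Deduction: −363 days → 24 March 2000.

2000-03-24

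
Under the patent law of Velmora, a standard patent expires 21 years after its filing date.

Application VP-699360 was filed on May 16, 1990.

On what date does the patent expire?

May 16, 2011

Filing date + 21 years → 16 May 2011.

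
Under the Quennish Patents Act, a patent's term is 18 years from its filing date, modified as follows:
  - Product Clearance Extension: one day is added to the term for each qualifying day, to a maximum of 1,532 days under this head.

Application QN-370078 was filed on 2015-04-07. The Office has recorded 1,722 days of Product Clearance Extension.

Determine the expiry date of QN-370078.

2037-06-17

Base term: filing date + 18 years → 7 April 2033.
Product Clearance Extension: 1722 days claimed exceeds the 1532-day cap, so +1532 days → 17 June 2037.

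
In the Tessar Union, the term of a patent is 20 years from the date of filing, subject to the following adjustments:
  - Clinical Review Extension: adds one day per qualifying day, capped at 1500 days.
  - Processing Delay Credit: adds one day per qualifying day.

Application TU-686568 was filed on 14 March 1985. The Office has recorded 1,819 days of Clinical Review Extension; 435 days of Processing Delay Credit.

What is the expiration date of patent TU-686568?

Base term: filing date + 20 years → 14 March 2005.
Clinical Review Extension: 1819 days claimed exceeds the 1500-day cap, so +1500 days → 22 April 2009.
Processing Delay Credit: +435 days → 1 July 2010.

2010-07-01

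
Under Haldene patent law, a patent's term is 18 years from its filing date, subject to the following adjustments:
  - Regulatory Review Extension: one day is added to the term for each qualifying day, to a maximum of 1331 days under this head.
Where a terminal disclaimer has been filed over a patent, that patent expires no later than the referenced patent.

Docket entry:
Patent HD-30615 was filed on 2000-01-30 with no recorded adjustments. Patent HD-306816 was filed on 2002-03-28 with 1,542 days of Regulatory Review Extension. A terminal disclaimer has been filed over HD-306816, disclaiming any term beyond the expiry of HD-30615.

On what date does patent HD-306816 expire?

Natural term of HD-306816:
  Base: filing + 18 years → 28 March 2020.
  Regulatory Review Extension: 1542 days claimed exceeds the 1331-day cap, so +1331 days → 19 November 2023.
Expiry of referenced patent HD-30615:
  Base: filing + 18 years → 30 January 2018.
Terminal disclaimer: HD-306816 expires on the earlier of 19 November 2023 and 30 January 2018.

2018-01-30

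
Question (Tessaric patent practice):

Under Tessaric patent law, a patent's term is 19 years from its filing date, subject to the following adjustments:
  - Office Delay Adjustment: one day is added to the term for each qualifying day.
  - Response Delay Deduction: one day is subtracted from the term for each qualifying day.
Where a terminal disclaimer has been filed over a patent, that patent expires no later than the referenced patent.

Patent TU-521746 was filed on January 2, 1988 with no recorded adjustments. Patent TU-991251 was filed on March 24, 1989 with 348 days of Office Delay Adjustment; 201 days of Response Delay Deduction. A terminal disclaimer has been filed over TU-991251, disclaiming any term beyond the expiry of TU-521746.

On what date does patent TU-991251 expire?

2007-01-02

Natural term of TU-991251:
  Base: filing + 19 years → 24 March 2008.
  Office Delay Adjustment: +348 days → 7 March 2009.
  Response Delay Deduction: −201 days → 18 August 2008.
Expiry of referenced patent TU-521746:
  Base: filing + 19 years → 2 January 2007.
Terminal disclaimer: TU-991251 expires on the earlier of 18 August 2008 and 2 January 2007.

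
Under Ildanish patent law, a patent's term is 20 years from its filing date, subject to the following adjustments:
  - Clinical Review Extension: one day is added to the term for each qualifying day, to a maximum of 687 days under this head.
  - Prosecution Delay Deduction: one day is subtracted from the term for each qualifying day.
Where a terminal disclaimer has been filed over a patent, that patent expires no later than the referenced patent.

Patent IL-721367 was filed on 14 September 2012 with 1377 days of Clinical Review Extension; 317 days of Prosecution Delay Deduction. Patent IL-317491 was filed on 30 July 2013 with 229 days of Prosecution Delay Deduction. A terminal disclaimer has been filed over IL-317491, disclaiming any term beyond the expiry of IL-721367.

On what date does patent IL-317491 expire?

December 13, 2032

Natural term of IL-317491:
  Base: filing + 20 years → 30 July 2033.
  Prosecution Delay Deduction: −229 days → 13 December 2032.
Expiry of referenced patent IL-721367:
  Base: filing + 20 years → 14 September 2032.
  Clinical Review Extension: 1377 days claimed exceeds the 687-day cap, so +687 days → 2 August 2034.
  Prosecution Delay Deduction: −317 days → 19 September 2033.
Terminal disclaimer: IL-317491 expires on the earlier of 13 December 2032 and 19 September 2033.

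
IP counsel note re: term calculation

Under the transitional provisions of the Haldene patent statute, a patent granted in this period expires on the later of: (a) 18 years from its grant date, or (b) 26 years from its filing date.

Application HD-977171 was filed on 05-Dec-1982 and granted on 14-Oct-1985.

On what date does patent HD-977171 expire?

2008-12-05

(a) grant + 18 years → 14 October 2003.
(b) filing + 26 years → 5 December 2008.
Later of the two: 5 December 2008.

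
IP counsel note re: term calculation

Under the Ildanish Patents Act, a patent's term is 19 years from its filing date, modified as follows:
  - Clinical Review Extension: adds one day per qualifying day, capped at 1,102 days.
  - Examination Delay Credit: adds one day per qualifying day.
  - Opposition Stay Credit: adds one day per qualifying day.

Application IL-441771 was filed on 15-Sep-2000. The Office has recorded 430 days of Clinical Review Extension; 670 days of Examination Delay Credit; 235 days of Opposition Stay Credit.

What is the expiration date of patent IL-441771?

Base term: filing date + 19 years → 15 September 2019.
Clinical Review Extension: 430 days (within the 1102-day cap) → +430 days → 18 November 2020.
Examination Delay Credit: +670 days → 19 September 2022.
Opposition Stay Credit: +235 days → 12 May 2023.

2023-05-12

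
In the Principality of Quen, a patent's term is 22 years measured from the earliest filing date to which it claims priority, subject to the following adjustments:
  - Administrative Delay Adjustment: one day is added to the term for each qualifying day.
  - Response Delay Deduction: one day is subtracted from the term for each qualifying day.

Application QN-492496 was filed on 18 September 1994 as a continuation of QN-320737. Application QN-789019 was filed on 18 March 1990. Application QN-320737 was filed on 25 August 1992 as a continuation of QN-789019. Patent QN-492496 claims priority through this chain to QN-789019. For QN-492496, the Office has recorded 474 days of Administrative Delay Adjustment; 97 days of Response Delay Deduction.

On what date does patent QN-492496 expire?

Earliest priority filing: 18 March 1990.
Base term: 18 March 1990 + 22 years → 18 March 2012.
Administrative Delay Adjustment: +474 days → 5 July 2013.
Response Delay Deduction: −97 days → 30 March 2013.

2013-03-30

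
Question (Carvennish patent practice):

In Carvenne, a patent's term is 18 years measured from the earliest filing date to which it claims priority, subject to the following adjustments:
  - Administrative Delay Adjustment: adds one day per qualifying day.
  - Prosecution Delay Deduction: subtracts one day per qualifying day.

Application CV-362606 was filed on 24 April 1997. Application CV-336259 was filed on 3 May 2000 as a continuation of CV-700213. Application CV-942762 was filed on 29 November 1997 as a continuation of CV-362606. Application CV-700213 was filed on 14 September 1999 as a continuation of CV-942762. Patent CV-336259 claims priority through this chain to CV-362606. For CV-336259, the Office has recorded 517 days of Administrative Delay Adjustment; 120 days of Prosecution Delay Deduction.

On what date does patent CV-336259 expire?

Earliest priority filing: 24 April 1997.
Base term: 24 April 1997 + 18 years → 24 April 2015.
Administrative Delay Adjustment: +517 days → 22 September 2016.
Prosecution Delay Deduction: −120 days → 25 May 2016.

2016-05-25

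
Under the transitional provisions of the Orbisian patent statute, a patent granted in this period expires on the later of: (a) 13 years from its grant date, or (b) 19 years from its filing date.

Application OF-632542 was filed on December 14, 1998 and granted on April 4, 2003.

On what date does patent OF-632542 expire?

2017-12-14

(a) grant + 13 years → 4 April 2016.
(b) filing + 19 years → 14 December 2017.
Later of the two: 14 December 2017.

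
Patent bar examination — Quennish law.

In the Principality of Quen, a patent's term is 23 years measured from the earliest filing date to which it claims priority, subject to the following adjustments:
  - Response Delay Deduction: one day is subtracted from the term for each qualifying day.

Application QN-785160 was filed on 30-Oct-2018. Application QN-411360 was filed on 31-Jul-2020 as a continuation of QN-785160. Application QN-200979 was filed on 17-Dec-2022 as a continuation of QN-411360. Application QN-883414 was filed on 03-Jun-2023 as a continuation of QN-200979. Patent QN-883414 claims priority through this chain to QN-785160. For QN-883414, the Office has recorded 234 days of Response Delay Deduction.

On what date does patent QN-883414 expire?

Earliest priority filing: 30 October 2018.
Base term: 30 October 2018 + 23 years → 30 October 2041.
Response Delay Deduction: −234 days → 10 March 2041.

2041-03-10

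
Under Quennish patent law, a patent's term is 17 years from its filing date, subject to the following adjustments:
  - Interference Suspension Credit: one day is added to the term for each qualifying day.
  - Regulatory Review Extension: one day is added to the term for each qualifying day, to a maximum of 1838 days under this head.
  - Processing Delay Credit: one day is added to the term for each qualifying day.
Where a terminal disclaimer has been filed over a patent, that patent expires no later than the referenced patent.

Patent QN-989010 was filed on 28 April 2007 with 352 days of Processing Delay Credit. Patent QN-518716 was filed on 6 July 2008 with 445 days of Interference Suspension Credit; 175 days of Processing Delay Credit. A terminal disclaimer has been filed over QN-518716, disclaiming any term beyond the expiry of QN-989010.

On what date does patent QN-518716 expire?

April 15, 2025

Natural term of QN-518716:
  Base: filing + 17 years → 6 July 2025.
  Interference Suspension Credit: +445 days → 24 September 2026.
  Processing Delay Credit: +175 days → 18 March 2027.
Expiry of referenced patent QN-989010:
  Base: filing + 17 years → 28 April 2024.
  Processing Delay Credit: +352 days → 15 April 2025.
Terminal disclaimer: QN-518716 expires on the earlier of 18 March 2027 and 15 April 2025.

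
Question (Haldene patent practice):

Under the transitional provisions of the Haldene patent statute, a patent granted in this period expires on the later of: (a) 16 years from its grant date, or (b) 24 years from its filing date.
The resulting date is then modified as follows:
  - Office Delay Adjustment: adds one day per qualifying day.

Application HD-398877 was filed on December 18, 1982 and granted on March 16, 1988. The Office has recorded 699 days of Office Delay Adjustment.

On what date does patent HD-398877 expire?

November 16, 2008

(a) grant + 16 years → 16 March 2004.
(b) filing + 24 years → 18 December 2006.
Later of the two: 18 December 2006.
Office Delay Adjustment: +699 days → 16 November 2008.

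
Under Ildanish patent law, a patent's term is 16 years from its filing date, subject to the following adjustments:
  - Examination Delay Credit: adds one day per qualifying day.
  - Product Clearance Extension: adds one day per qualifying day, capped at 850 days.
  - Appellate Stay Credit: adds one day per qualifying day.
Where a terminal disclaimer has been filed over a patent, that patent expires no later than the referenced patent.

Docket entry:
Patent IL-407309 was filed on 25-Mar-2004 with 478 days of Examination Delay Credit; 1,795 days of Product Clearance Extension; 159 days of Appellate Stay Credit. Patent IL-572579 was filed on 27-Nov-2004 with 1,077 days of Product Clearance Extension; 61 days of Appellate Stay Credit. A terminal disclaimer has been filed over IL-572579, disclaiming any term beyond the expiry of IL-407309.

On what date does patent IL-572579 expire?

Natural term of IL-572579:
  Base: filing + 16 years → 27 November 2020.
  Product Clearance Extension: 1077 days claimed exceeds the 850-day cap, so +850 days → 27 March 2023.
  Appellate Stay Credit: +61 days → 27 May 2023.
Expiry of referenced patent IL-407309:
  Base: filing + 16 years → 25 March 2020.
  Examination Delay Credit: +478 days → 16 July 2021.
  Product Clearance Extension: 1795 days claimed exceeds the 850-day cap, so +850 days → 13 November 2023.
  Appellate Stay Credit: +159 days → 20 April 2024.
Terminal disclaimer: IL-572579 expires on the earlier of 27 May 2023 and 20 April 2024.

May 27, 2023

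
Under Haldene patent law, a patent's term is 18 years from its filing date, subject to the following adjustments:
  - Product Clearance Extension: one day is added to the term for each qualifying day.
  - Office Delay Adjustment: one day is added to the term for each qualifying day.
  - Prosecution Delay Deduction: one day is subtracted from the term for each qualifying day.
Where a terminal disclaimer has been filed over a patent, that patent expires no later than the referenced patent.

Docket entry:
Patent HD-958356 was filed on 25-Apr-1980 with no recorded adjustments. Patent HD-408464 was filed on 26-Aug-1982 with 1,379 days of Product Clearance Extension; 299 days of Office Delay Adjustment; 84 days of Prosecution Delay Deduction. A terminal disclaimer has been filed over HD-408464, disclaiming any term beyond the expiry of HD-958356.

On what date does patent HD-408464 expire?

Natural term of HD-408464:
  Base: filing + 18 years → 26 August 2000.
  Product Clearance Extension: +1379 days → 5 June 2004.
  Office Delay Adjustment: +299 days → 31 March 2005.
  Prosecution Delay Deduction: −84 days → 6 January 2005.
Expiry of referenced patent HD-958356:
  Base: filing + 18 years → 25 April 1998.
Terminal disclaimer: HD-408464 expires on the earlier of 6 January 2005 and 25 April 1998.

April 25, 1998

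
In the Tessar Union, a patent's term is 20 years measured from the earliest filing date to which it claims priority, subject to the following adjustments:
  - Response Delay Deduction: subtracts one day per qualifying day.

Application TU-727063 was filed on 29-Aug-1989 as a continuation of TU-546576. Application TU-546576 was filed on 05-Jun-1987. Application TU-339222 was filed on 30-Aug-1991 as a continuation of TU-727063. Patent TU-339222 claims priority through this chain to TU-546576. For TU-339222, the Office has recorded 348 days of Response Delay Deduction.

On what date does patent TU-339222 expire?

2006-06-22

Earliest priority filing: 5 June 1987.
Base term: 5 June 1987 + 20 years → 5 June 2007.
Response Delay Deduction: −348 days → 22 June 2006.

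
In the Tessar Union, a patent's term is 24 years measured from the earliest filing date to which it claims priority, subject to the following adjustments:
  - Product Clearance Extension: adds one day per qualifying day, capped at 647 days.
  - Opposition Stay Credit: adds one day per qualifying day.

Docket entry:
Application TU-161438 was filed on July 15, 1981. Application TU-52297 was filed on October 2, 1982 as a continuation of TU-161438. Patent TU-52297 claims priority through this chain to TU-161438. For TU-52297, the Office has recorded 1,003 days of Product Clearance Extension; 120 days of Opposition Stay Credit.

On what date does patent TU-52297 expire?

August 21, 2007

Earliest priority filing: 15 July 1981.
Base term: 15 July 1981 + 24 years → 15 July 2005.
Product Clearance Extension: 1003 days claimed exceeds the 647-day cap, so +647 days → 23 April 2007.
Opposition Stay Credit: +120 days → 21 August 2007.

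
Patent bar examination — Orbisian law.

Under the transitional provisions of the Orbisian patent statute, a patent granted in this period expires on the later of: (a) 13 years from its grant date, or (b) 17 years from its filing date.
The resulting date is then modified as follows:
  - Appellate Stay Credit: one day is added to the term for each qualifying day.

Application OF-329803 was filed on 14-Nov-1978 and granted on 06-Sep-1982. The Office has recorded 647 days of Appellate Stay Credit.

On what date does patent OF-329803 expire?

August 22, 1997

(a) grant + 13 years → 6 September 1995.
(b) filing + 17 years → 14 November 1995.
Later of the two: 14 November 1995.
Appellate Stay Credit: +647 days → 22 August 1997.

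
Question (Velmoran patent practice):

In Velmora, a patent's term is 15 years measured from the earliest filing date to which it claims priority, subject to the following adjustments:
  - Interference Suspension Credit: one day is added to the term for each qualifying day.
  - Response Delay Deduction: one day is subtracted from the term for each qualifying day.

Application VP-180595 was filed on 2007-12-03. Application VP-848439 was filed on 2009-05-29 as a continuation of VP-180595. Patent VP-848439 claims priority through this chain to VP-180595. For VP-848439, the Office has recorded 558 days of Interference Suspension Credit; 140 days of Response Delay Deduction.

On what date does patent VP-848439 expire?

January 25, 2024

Earliest priority filing: 3 December 2007.
Base term: 3 December 2007 + 15 years → 3 December 2022.
Interference Suspension Credit: +558 days → 13 June 2024.
Response Delay Deduction: −140 days → 25 January 2024.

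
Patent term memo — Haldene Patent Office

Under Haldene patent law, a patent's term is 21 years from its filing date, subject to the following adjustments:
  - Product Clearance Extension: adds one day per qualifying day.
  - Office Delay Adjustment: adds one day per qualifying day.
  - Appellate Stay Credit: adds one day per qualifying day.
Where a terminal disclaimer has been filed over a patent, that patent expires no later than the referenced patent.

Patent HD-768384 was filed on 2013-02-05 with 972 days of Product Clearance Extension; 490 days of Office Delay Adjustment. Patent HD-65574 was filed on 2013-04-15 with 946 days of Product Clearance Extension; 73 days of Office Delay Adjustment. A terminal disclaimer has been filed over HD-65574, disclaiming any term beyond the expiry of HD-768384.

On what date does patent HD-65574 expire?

2037-01-28

Natural term of HD-65574:
  Base: filing + 21 years → 15 April 2034.
  Product Clearance Extension: +946 days → 16 November 2036.
  Office Delay Adjustment: +73 days → 28 January 2037.
Expiry of referenced patent HD-768384:
  Base: filing + 21 years → 5 February 2034.
  Product Clearance Extension: +972 days → 4 October 2036.
  Office Delay Adjustment: +490 days → 6 February 2038.
Terminal disclaimer: HD-65574 expires on the earlier of 28 January 2037 and 6 February 2038.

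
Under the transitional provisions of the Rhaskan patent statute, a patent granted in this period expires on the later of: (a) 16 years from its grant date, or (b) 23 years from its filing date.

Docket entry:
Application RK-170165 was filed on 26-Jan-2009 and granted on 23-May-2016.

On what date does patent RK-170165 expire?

May 23, 2032

(a) grant + 16 years → 23 May 2032.
(b) filing + 23 years → 26 January 2032.
Later of the two: 23 May 2032.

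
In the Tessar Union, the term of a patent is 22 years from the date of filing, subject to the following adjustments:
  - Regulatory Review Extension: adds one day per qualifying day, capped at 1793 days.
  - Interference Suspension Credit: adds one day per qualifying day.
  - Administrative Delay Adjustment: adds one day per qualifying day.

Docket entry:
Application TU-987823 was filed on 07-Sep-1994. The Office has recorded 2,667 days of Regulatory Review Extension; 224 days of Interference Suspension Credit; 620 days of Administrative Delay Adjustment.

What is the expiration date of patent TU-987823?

November 27, 2023

Base term: filing date + 22 years → 7 September 2016.
Regulatory Review Extension: 2667 days claimed exceeds the 1793-day cap, so +1793 days → 5 August 2021.
Interference Suspension Credit: +224 days → 17 March 2022.
Administrative Delay Adjustment: +620 days → 27 November 2023.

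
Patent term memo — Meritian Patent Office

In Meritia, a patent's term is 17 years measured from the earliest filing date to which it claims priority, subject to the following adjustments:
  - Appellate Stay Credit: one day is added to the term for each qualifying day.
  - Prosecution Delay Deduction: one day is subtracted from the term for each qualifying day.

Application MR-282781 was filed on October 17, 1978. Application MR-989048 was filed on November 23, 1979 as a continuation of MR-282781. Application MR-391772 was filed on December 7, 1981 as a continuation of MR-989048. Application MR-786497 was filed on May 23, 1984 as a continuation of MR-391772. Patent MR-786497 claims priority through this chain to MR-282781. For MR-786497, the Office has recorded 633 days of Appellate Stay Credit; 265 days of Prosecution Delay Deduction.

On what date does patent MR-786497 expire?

Earliest priority filing: 17 October 1978.
Base term: 17 October 1978 + 17 years → 17 October 1995.
Appellate Stay Credit: +633 days → 11 July 1997.
Prosecution Delay Deduction: −265 days → 19 October 1996.

1996-10-19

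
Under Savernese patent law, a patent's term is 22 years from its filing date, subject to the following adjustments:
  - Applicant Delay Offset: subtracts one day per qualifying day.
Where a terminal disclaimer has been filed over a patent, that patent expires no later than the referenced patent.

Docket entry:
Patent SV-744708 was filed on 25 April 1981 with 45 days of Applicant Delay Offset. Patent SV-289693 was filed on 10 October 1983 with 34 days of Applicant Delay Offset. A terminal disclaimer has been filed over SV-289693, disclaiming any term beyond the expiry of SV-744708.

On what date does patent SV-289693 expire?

2003-03-11

Natural term of SV-289693:
  Base: filing + 22 years → 10 October 2005.
  Applicant Delay Offset: −34 days → 6 September 2005.
Expiry of referenced patent SV-744708:
  Base: filing + 22 years → 25 April 2003.
  Applicant Delay Offset: −45 days → 11 March 2003.
Terminal disclaimer: SV-289693 expires on the earlier of 6 September 2005 and 11 March 2003.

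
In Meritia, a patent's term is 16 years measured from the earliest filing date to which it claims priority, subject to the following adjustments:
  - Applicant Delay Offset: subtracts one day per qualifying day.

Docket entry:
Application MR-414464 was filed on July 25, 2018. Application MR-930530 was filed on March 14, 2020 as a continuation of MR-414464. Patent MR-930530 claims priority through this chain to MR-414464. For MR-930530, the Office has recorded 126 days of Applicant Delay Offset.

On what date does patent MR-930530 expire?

March 21, 2034

Earliest priority filing: 25 July 2018.
Base term: 25 July 2018 + 16 years → 25 July 2034.
Applicant Delay Offset: −126 days → 21 March 2034.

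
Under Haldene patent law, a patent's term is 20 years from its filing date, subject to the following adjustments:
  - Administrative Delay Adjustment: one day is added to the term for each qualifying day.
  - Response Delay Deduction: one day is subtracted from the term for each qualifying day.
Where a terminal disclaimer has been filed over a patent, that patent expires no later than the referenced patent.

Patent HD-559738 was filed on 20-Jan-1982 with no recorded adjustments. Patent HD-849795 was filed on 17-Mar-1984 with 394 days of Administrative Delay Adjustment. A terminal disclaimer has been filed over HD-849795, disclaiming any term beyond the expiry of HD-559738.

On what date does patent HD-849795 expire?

Natural term of HD-849795:
  Base: filing + 20 years → 17 March 2004.
  Administrative Delay Adjustment: +394 days → 15 April 2005.
Expiry of referenced patent HD-559738:
  Base: filing + 20 years → 20 January 2002.
Terminal disclaimer: HD-849795 expires on the earlier of 15 April 2005 and 20 January 2002.

January 20, 2002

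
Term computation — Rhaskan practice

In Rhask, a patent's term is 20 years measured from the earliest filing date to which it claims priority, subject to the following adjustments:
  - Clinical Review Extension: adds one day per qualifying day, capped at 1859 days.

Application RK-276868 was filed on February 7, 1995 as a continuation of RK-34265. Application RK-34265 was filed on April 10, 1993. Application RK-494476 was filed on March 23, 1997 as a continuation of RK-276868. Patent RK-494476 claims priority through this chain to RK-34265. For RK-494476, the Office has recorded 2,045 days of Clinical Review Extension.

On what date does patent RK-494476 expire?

May 13, 2018

Earliest priority filing: 10 April 1993.
Base term: 10 April 1993 + 20 years → 10 April 2013.
Clinical Review Extension: 2045 days claimed exceeds the 1859-day cap, so +1859 days → 13 May 2018.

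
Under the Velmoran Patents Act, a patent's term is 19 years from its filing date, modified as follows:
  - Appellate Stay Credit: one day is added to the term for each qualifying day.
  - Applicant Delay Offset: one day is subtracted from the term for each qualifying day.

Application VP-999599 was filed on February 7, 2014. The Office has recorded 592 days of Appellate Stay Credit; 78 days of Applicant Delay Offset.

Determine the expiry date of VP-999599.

Base term: filing date + 19 years → 7 February 2033.
Appellate Stay Credit: +592 days → 22 September 2034.
Applicant Delay Offset: −78 days → 6 July 2034.

2034-07-06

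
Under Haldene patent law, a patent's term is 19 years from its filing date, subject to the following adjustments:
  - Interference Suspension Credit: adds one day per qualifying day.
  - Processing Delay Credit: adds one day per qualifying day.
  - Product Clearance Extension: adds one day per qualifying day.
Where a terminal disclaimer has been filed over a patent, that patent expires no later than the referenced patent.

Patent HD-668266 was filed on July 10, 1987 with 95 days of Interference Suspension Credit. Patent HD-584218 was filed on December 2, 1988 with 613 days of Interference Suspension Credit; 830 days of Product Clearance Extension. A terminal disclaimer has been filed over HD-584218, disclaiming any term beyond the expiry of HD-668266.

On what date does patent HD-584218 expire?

Natural term of HD-584218:
  Base: filing + 19 years → 2 December 2007.
  Interference Suspension Credit: +613 days → 6 August 2009.
  Product Clearance Extension: +830 days → 14 November 2011.
Expiry of referenced patent HD-668266:
  Base: filing + 19 years → 10 July 2006.
  Interference Suspension Credit: +95 days → 13 October 2006.
Terminal disclaimer: HD-584218 expires on the earlier of 14 November 2011 and 13 October 2006.

2006-10-13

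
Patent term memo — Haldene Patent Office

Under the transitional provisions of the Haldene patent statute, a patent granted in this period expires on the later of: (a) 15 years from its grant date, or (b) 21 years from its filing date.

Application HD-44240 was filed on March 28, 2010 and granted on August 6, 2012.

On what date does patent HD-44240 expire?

2031-03-28

(a) grant + 15 years → 6 August 2027.
(b) filing + 21 years → 28 March 2031.
Later of the two: 28 March 2031.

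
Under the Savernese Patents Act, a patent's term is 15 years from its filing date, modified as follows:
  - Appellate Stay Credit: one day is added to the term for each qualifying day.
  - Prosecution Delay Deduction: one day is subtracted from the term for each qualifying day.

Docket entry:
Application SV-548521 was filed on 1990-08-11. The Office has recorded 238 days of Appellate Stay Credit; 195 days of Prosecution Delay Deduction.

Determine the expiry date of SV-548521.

Base term: filing date + 15 years → 11 August 2005.
Appellate Stay Credit: +238 days → 6 April 2006.
Prosecution Delay Deduction: −195 days → 23 September 2005.

2005-09-23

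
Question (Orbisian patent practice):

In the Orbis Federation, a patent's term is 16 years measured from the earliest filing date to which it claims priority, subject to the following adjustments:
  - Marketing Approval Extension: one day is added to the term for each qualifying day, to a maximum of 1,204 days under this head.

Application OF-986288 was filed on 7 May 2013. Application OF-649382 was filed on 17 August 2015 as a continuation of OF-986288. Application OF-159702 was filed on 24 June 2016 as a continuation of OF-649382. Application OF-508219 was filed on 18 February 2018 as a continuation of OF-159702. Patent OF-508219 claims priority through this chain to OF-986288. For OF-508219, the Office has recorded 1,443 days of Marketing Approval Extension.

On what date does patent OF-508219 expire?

2032-08-23

Earliest priority filing: 7 May 2013.
Base term: 7 May 2013 + 16 years → 7 May 2029.
Marketing Approval Extension: 1443 days claimed exceeds the 1204-day cap, so +1204 days → 23 August 2032.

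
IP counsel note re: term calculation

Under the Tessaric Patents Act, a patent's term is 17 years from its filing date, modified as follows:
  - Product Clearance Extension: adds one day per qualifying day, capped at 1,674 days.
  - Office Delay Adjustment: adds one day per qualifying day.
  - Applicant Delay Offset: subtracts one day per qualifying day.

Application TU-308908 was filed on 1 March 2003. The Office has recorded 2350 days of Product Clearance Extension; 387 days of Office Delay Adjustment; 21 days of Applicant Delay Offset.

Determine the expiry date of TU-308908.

Base term: filing date + 17 years → 1 March 2020.
Product Clearance Extension: 2350 days claimed exceeds the 1674-day cap, so +1674 days → 30 September 2024.
Office Delay Adjustment: +387 days → 22 October 2025.
Applicant Delay Offset: −21 days → 1 October 2025.

2025-10-01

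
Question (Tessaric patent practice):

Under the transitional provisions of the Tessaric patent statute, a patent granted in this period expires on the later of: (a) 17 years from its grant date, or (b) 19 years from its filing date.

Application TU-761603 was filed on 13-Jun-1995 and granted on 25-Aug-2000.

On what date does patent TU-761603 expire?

August 25, 2017

(a) grant + 17 years → 25 August 2017.
(b) filing + 19 years → 13 June 2014.
Later of the two: 25 August 2017.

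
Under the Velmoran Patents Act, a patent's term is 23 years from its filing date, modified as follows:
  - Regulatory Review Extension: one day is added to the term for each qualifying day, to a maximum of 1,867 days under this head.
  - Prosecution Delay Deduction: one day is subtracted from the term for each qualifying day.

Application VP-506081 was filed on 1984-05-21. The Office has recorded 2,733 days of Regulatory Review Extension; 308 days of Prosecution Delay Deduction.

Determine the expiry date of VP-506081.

Base term: filing date + 23 years → 21 May 2007.
Regulatory Review Extension: 2733 days claimed exceeds the 1867-day cap, so +1867 days → 30 June 2012.
Prosecution Delay Deduction: −308 days → 27 August 2011.

August 27, 2011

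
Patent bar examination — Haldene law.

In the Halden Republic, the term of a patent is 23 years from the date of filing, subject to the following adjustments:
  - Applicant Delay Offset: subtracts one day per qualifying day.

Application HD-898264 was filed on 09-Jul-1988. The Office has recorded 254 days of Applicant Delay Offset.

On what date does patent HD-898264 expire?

Base term: filing date + 23 years → 9 July 2011.
Applicant Delay Offset: −254 days → 28 October 2010.

October 28, 2010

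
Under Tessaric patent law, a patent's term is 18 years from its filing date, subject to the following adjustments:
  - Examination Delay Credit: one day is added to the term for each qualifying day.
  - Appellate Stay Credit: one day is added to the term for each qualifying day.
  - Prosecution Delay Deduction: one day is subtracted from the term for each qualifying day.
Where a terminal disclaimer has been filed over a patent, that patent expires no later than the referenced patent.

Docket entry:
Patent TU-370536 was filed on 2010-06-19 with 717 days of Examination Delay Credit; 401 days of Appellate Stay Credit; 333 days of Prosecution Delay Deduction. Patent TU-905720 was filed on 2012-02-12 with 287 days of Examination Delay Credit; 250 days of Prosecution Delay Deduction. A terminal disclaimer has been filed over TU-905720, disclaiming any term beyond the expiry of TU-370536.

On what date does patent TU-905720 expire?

March 21, 2030

Natural term of TU-905720:
  Base: filing + 18 years → 12 February 2030.
  Examination Delay Credit: +287 days → 26 November 2030.
  Prosecution Delay Deduction: −250 days → 21 March 2030.
Expiry of referenced patent TU-370536:
  Base: filing + 18 years → 19 June 2028.
  Examination Delay Credit: +717 days → 6 June 2030.
  Appellate Stay Credit: +401 days → 12 July 2031.
  Prosecution Delay Deduction: −333 days → 13 August 2030.
Terminal disclaimer: TU-905720 expires on the earlier of 21 March 2030 and 13 August 2030.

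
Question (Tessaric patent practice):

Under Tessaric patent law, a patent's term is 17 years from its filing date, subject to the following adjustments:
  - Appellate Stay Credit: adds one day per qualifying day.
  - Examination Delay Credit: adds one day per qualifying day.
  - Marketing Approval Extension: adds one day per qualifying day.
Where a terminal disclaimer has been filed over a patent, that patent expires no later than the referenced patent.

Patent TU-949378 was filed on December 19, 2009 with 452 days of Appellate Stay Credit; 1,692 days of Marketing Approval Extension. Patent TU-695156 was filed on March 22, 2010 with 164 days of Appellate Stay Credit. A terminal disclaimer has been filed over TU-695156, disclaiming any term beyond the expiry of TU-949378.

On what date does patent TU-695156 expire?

September 2, 2027

Natural term of TU-695156:
  Base: filing + 17 years → 22 March 2027.
  Appellate Stay Credit: +164 days → 2 September 2027.
Expiry of referenced patent TU-949378:
  Base: filing + 17 years → 19 December 2026.
  Appellate Stay Credit: +452 days → 15 March 2028.
  Marketing Approval Extension: +1692 days → 1 November 2032.
Terminal disclaimer: TU-695156 expires on the earlier of 2 September 2027 and 1 November 2032.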